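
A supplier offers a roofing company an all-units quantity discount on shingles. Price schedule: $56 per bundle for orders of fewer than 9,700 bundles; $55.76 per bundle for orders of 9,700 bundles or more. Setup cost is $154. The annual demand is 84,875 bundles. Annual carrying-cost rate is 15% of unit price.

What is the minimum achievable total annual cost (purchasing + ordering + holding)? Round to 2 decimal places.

H₁ = 15%×$56 = $8.4000;  H₂ = 15%×$55.76 = $8.3640
EOQ₁ = √(2×84,875×154/8.4000) = 1,764.11  (< 9,700, feasible at tier 1)
EOQ₂ = √(2×84,875×154/8.3640) = 1,767.90  (< 9,700 → use Q = 9,700 at tier-2 price)
TC(tier 1 (EOQ₁), Q≈1,764.1) = $4,767,818.52
TC(tier 2, Q≈9,700.0) = $4,774,542.90
Minimum at tier 1 (EOQ₁): $4,767,818.52

$4,767,818.52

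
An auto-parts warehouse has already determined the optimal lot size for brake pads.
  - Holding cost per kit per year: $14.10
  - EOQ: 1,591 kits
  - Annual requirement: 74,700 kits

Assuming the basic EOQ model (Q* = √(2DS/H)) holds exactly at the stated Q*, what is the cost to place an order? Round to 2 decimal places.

Since Q* = (2DS/H)^½, squaring gives Q*²·H = 2DS.
S = Q²H / (2D) = 1,591² × 14.1 / (2 × 74,700) = 238.8960

$238.90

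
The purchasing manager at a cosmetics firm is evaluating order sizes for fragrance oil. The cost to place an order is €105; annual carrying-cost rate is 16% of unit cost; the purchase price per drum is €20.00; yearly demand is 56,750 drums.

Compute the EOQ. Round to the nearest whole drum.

1,930 drums

Carrying cost H = €20 × 16% = €3.2000/drum/yr
EOQ = √(2DS/H) = √(2 × 56,750 × 105 / 3.2)
    = √(3,724,218.75) ≈ 1,929.82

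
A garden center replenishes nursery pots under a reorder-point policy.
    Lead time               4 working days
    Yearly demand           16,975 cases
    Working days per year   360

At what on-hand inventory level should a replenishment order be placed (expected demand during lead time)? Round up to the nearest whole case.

189 cases

Daily demand d = 16,975 / 360 = 47.153 cases/day
Demand during lead time = 47.153 × 4 = 188.61
Reorder point = 188.61 → round up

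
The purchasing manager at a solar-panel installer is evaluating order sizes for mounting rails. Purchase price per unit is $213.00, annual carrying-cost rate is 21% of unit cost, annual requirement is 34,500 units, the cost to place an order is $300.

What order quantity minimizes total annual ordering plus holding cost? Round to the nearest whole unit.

Carrying cost H = $213 × 21% = $44.7300/unit/yr
2DS/H = 2·34,500·300/44.73 = 462,776.66
EOQ = √462,776.66 ≈ 680.28

680 units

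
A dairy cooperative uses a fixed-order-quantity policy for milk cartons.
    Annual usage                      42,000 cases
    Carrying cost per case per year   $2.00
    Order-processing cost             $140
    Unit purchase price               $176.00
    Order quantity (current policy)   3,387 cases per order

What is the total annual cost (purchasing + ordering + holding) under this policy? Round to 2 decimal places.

Ordering: D/Q × S = 42,000/3,387 × $140 = $1,736.05
Holding:  Q/2 × H = 3,387/2 × $2 = $3,387.00
Purchase cost = D·C = 42,000 × 176 = $7,392,000.00
Total = $1,736.05 + $3,387.00 + $7,392,000.00 = $7,397,123.05

$7,397,123.05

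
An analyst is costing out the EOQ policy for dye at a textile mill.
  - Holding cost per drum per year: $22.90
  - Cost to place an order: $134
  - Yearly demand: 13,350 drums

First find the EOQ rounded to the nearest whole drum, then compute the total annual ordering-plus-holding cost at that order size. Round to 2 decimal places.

Q* = √(2·D·S / H) = √(2·13,350·134 / 22.9) = √156,235.8 ≈ 395.27 → Q = 395 drums
Ordering: D/Q × S = 13,350/395 × $134 = $4,528.86
Holding:  Q/2 × H = 395/2 × $22.9 = $4,522.75
Total = $4,528.86 + $4,522.75 = $9,051.61

$9,051.61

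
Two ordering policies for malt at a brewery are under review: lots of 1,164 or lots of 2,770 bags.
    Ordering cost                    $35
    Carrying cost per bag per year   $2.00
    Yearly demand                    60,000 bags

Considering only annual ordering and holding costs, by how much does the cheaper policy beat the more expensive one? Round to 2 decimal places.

$560.00

TC(Q) = (D/Q)S + (Q/2)H
TC(1,164) = (60,000/1,164)×35 + (1,164/2)×2 = $2,968.12
TC(2,770) = (60,000/2,770)×35 + (2,770/2)×2 = $3,528.12
|ΔTC| = |$2,968.12 − $3,528.12| = $560.00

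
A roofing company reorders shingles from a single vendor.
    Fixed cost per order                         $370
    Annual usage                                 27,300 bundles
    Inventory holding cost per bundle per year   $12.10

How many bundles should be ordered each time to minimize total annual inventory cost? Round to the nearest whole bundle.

1,292 bundles

2DS/H = 2·27,300·370/12.1 = 1,669,586.78
EOQ = √1,669,586.78 ≈ 1,292.12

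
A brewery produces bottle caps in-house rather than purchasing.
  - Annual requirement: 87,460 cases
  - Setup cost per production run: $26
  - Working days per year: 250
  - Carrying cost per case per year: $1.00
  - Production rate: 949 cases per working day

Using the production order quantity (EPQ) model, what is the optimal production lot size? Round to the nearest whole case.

2,684 cases

d = 87,460/250 = 349.8400 cases/day;  effective holding cost H(1 − d/p) = 1·(1 − 349.8400/949) = 0.63136
Q* = √(2DS / H_eff) = √(2·87,460·26 / 0.63136) ≈ 2,683.91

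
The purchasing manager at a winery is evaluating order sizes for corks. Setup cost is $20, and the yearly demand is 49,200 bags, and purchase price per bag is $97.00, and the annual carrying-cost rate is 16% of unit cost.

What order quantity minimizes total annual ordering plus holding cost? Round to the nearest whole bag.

Holding cost per bag per year: H = 16% × $97 = $15.5200
EOQ = √(2DS/H) = √(2 × 49,200 × 20 / 15.52)
    = √(126,804.12) ≈ 356.10

356 bags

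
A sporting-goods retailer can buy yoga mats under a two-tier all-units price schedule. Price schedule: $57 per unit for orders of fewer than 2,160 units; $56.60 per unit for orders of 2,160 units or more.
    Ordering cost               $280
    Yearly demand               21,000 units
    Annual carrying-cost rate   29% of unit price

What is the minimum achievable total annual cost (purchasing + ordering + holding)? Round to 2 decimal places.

$1,209,049.34

H₁ = 29%×$57 = $16.5300;  H₂ = 29%×$56.60 = $16.4140
EOQ₁ = √(2×21,000×280/16.5300) = 843.47  (< 2,160, feasible at tier 1)
EOQ₂ = √(2×21,000×280/16.4140) = 846.44  (< 2,160 → use Q = 2,160 at tier-2 price)
TC(tier 1 (EOQ₁), Q≈843.5) = $1,210,942.48
TC(tier 2, Q≈2,160.0) = $1,209,049.34
Minimum at tier 2: $1,209,049.34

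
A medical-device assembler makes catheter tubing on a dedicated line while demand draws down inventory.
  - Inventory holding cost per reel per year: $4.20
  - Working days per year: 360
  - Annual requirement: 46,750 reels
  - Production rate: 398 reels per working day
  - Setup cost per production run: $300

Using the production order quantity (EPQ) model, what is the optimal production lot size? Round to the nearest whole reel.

3,148 reels

d = 46,750/360 = 129.8611 reels/day;  effective holding cost H(1 − d/p) = 4.2·(1 − 129.8611/398) = 2.82961
Q* = √(2DS / H_eff) = √(2·46,750·300 / 2.82961) ≈ 3,148.50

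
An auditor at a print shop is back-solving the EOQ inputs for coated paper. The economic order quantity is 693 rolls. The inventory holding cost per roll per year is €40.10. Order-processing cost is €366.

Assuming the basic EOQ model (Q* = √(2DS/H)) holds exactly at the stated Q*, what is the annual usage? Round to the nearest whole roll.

EOQ relation: Q² = 2DS/H, so rearrange for the unknown.
D = Q²H / (2S) = 693² × 40.1 / (2 × 366) = 26,308.72

26,309 rolls per year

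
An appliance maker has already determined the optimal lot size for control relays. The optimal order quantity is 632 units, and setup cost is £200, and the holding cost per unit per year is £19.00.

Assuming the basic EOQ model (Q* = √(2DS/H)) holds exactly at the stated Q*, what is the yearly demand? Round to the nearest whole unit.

From Q* = √(2DS/H) ⇒ Q*² = 2DS/H.
D = Q²H / (2S) = 632² × 19 / (2 × 200) = 18,972.64

18,973 units per year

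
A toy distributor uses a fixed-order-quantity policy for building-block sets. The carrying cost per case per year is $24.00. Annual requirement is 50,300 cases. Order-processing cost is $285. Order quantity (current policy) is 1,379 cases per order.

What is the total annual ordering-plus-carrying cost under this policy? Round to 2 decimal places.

Orders/yr = 50,300/1,379 = 36.476; ordering cost = 36.476 × $285 = $10,395.58
Average inventory = 1,379/2 = 689.5; holding cost = 689.5 × $24 = $16,548.00
Total = $10,395.58 + $16,548.00 = $26,943.58

$26,943.58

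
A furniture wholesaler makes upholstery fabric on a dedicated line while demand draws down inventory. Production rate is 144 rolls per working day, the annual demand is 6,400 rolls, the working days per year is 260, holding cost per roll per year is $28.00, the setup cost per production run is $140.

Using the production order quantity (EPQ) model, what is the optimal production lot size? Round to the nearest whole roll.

Daily demand d = 6,400/260 = 24.615; p = 144; 1 − d/p = 0.82906
EPQ = √(2DS / (H(1 − d/p)))
    = √(2 × 6,400 × 140 / (28 × 0.82906)) ≈ 277.84

278 rolls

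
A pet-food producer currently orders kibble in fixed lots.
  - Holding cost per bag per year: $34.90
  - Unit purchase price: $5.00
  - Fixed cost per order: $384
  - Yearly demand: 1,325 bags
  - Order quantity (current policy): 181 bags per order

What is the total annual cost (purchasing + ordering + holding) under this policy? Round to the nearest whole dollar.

Ordering: D/Q × S = 1,325/181 × $384 = $2,811.05
Holding:  Q/2 × H = 181/2 × $34.9 = $3,158.45
Purchase cost = D·C = 1,325 × 5 = $6,625.00
Total = $2,811.05 + $3,158.45 + $6,625.00 = $12,594.50

$12,594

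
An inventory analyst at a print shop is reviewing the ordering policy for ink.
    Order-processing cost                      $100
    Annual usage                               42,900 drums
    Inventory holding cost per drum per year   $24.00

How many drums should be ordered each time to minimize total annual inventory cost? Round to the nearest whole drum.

2DS/H = 2·42,900·100/24 = 357,500.00
EOQ = √357,500.00 ≈ 597.91

598 drums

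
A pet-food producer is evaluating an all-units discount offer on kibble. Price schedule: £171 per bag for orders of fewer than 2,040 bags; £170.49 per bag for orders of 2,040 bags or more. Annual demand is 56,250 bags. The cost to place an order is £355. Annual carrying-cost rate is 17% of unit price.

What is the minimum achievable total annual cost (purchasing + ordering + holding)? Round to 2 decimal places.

H₁ = 17%×£171 = £29.0700;  H₂ = 17%×£170.49 = £28.9833
EOQ₁ = √(2×56,250×355/29.0700) = 1,172.11  (< 2,040, feasible at tier 1)
EOQ₂ = √(2×56,250×355/28.9833) = 1,173.86  (< 2,040 → use Q = 2,040 at tier-2 price)
TC(tier 1 (EOQ₁), Q≈1,172.1) = £9,652,823.20
TC(tier 2, Q≈2,040.0) = £9,629,414.07
Minimum at tier 2: £9,629,414.07

£9,629,414.07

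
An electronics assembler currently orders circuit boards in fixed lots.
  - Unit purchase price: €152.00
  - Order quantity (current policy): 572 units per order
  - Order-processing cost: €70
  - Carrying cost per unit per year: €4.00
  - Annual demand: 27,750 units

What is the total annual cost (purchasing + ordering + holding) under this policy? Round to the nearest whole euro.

Ordering: D/Q × S = 27,750/572 × €70 = €3,395.98
Holding:  Q/2 × H = 572/2 × €4 = €1,144.00
Purchase cost = D·C = 27,750 × 152 = €4,218,000.00
Total = €3,395.98 + €1,144.00 + €4,218,000.00 = €4,222,539.98

€4,222,540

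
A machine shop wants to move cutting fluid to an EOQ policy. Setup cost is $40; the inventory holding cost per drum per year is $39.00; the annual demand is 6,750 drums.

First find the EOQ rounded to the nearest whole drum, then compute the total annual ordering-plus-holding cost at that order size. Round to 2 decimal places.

$4,589.14

Q* = √(2·D·S / H) = √(2·6,750·40 / 39) = √13,846.2 ≈ 117.67 → Q = 118 drums
Orders/yr = 6,750/118 = 57.203; ordering cost = 57.203 × $40 = $2,288.14
Average inventory = 118/2 = 59; holding cost = 59 × $39 = $2,301.00
Total = $2,288.14 + $2,301.00 = $4,589.14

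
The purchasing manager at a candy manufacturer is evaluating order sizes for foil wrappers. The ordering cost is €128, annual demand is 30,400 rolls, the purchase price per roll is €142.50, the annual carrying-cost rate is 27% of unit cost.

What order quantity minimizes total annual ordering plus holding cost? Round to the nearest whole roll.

450 rolls

Carrying cost H = €142.5 × 27% = €38.4750/roll/yr
EOQ = √(2DS/H) = √(2 × 30,400 × 128 / 38.475)
    = √(202,271.60) ≈ 449.75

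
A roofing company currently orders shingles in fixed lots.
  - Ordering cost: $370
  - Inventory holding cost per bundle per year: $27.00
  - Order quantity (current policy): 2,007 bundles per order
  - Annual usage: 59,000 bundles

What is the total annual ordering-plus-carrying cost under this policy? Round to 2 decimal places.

$37,971.43

Ordering: D/Q × S = 59,000/2,007 × $370 = $10,876.93
Holding:  Q/2 × H = 2,007/2 × $27 = $27,094.50
Total = $10,876.93 + $27,094.50 = $37,971.43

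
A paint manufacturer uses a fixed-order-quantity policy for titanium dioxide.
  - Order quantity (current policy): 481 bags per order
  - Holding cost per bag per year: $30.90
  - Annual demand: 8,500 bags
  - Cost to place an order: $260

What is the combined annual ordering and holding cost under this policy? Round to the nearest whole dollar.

Ordering: D/Q × S = 8,500/481 × $260 = $4,594.59
Holding:  Q/2 × H = 481/2 × $30.9 = $7,431.45
Total = $4,594.59 + $7,431.45 = $12,026.04

$12,026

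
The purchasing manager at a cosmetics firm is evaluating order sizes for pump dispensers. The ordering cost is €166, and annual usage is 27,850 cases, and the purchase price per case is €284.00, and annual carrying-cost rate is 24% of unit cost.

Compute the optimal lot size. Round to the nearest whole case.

H = i·C = 0.24 × €284 = €68.1600 per case-year
Optimal lot size Q* = (2 × 27,850 × €166 / €68.16)^½ ≈ 368.31

368 cases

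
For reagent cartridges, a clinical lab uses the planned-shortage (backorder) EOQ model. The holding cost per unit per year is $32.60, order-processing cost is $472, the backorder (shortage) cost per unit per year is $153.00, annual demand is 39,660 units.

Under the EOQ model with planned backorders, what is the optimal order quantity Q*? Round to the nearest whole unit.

Basic EOQ = √(2·39,660·472/32.6) = 1,071.651
Backorder adjustment √((H+b)/b) = √((32.6+153)/153) = 1.1014
Q* = 1,071.651 × 1.1014 ≈ 1,180.31

1,180 units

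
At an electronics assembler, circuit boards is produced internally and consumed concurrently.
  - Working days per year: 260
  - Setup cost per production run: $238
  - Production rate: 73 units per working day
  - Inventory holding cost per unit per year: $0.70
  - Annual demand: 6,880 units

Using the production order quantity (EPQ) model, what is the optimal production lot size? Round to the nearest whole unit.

Daily demand d = 6,880/260 = 26.462; p = 73; 1 − d/p = 0.63751
EPQ = √(2DS / (H(1 − d/p)))
    = √(2 × 6,880 × 238 / (0.7 × 0.63751)) ≈ 2,708.97

2,709 units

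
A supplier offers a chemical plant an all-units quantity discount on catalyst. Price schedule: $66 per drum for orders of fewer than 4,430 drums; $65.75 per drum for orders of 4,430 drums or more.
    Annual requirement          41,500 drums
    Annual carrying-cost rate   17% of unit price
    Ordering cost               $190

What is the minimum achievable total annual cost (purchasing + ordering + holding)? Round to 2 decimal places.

H₁ = 17%×$66 = $11.2200;  H₂ = 17%×$65.75 = $11.1775
EOQ₁ = √(2×41,500×190/11.2200) = 1,185.55  (< 4,430, feasible at tier 1)
EOQ₂ = √(2×41,500×190/11.1775) = 1,187.80  (< 4,430 → use Q = 4,430 at tier-2 price)
TC(tier 1 (EOQ₁), Q≈1,185.5) = $2,752,301.86
TC(tier 2, Q≈4,430.0) = $2,755,163.07
Minimum at tier 1 (EOQ₁): $2,752,301.86

$2,752,301.86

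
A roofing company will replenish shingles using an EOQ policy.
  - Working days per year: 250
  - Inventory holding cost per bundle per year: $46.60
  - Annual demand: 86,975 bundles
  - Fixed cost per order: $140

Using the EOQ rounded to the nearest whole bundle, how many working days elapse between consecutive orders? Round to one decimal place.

2.1 days

EOQ = √(2DS/H) = √(2 × 86,975 × 140 / 46.6)
    = √(522,596.57) ≈ 722.91 → Q = 723 bundles
T = Q/D × 250 days = 723/86,975 × 250 = 2.078 days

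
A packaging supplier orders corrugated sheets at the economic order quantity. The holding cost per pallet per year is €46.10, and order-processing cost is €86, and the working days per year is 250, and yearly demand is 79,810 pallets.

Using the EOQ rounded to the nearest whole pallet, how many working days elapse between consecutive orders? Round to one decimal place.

2DS/H = 2·79,810·86/46.1 = 297,772.67
EOQ = √297,772.67 ≈ 545.69 → Q = 546 pallets
T = Q/D × 250 days = 546/79,810 × 250 = 1.710 days

1.7 days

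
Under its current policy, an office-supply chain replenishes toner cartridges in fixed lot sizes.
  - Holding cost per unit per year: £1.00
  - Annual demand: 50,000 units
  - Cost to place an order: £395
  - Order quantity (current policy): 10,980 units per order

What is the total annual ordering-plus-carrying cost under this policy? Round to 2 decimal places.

£7,288.72

Ordering: D/Q × S = 50,000/10,980 × £395 = £1,798.72
Holding:  Q/2 × H = 10,980/2 × £1 = £5,490.00
Total = £1,798.72 + £5,490.00 = £7,288.72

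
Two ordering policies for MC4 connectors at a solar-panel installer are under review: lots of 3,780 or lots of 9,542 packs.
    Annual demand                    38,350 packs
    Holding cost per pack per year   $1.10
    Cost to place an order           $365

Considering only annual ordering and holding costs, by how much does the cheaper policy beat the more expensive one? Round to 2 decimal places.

$932.95

Annual cost at Q: ordering D·S/Q plus holding Q·H/2.
TC(3,780) = (38,350/3,780)×365 + (3,780/2)×1.1 = $5,782.11
TC(9,542) = (38,350/9,542)×365 + (9,542/2)×1.1 = $6,715.06
|ΔTC| = |$5,782.11 − $6,715.06| = $932.95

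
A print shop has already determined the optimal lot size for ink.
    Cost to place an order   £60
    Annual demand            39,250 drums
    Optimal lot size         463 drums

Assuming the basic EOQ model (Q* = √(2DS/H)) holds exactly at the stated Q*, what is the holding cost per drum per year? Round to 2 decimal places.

£21.97

Since Q* = (2DS/H)^½, squaring gives Q*²·H = 2DS.
H = 2DS / Q² = 2 × 39,250 × 60 / 463² = 21.9715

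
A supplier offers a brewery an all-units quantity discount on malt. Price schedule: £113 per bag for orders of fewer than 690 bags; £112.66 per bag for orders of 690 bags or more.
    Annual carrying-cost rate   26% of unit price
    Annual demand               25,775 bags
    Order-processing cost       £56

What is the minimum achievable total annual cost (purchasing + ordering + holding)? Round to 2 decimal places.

£2,916,008.99

H₁ = 26%×£113 = £29.3800;  H₂ = 26%×£112.66 = £29.2916
EOQ₁ = √(2×25,775×56/29.3800) = 313.46  (< 690, feasible at tier 1)
EOQ₂ = √(2×25,775×56/29.2916) = 313.93  (< 690 → use Q = 690 at tier-2 price)
TC(tier 1 (EOQ₁), Q≈313.5) = £2,921,784.46
TC(tier 2, Q≈690.0) = £2,916,008.99
Minimum at tier 2: £2,916,008.99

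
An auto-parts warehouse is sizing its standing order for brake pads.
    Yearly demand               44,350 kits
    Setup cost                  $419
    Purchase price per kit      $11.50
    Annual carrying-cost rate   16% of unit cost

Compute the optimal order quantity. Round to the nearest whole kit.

H = i·C = 0.16 × $11.5 = $1.8400 per kit-year
2DS/H = 2·44,350·419/1.84 = 20,198,532.61
EOQ = √20,198,532.61 ≈ 4,494.28

4,494 kits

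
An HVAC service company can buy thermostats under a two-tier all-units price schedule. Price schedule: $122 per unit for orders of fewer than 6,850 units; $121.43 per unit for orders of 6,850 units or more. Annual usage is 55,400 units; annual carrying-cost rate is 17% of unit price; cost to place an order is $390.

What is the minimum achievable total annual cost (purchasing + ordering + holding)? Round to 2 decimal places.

$6,788,736.88

H₁ = 17%×$122 = $20.7400;  H₂ = 17%×$121.43 = $20.6431
EOQ₁ = √(2×55,400×390/20.7400) = 1,443.44  (< 6,850, feasible at tier 1)
EOQ₂ = √(2×55,400×390/20.6431) = 1,446.82  (< 6,850 → use Q = 6,850 at tier-2 price)
TC(tier 1 (EOQ₁), Q≈1,443.4) = $6,788,736.88
TC(tier 2, Q≈6,850.0) = $6,801,078.78
Minimum at tier 1 (EOQ₁): $6,788,736.88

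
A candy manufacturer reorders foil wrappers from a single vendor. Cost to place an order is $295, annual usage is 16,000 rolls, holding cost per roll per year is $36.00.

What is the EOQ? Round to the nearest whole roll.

512 rolls

Optimal lot size Q* = (2 × 16,000 × $295 / $36)^½ ≈ 512.08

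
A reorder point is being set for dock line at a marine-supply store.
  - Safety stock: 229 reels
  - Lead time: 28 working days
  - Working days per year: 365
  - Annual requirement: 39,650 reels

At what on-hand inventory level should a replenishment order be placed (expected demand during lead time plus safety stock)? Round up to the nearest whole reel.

Daily demand d = 39,650 / 365 = 108.630 reels/day
Demand during lead time = 108.630 × 28 = 3,041.64
Reorder point = 3,041.64 + 229 = 3,270.64 → round up

3,271 reels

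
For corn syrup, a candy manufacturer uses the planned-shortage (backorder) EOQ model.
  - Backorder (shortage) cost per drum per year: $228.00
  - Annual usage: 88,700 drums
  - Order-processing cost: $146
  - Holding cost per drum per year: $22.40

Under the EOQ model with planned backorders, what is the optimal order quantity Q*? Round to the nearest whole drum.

1,127 drums

Basic EOQ = √(2·88,700·146/22.4) = 1,075.299
Backorder adjustment √((H+b)/b) = √((22.4+228)/228) = 1.0480
Q* = 1,075.299 × 1.0480 ≈ 1,126.88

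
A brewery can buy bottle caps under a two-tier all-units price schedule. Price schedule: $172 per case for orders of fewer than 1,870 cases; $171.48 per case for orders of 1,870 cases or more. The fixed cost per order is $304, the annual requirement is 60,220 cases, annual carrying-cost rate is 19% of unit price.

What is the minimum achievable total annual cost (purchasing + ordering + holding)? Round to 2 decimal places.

H₁ = 19%×$172 = $32.6800;  H₂ = 19%×$171.48 = $32.5812
EOQ₁ = √(2×60,220×304/32.6800) = 1,058.48  (< 1,870, feasible at tier 1)
EOQ₂ = √(2×60,220×304/32.5812) = 1,060.08  (< 1,870 → use Q = 1,870 at tier-2 price)
TC(tier 1 (EOQ₁), Q≈1,058.5) = $10,392,431.01
TC(tier 2, Q≈1,870.0) = $10,366,778.80
Minimum at tier 2: $10,366,778.80

$10,366,778.80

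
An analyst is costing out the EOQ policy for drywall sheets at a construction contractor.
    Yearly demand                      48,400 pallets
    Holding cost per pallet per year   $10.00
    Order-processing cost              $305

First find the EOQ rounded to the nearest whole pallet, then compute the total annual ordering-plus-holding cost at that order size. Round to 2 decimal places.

$17,182.55

Optimal lot size Q* = (2 × 48,400 × $305 / $10)^½ ≈ 1,718.25 → Q = 1,718 pallets
Ordering: D/Q × S = 48,400/1,718 × $305 = $8,592.55
Holding:  Q/2 × H = 1,718/2 × $10 = $8,590.00
Total = $8,592.55 + $8,590.00 = $17,182.55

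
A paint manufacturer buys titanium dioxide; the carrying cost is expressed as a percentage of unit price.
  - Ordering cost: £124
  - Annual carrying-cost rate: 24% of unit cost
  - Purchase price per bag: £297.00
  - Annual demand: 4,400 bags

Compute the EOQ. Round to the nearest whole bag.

H = i·C = 0.24 × £297 = £71.2800 per bag-year
2DS/H = 2·4,400·124/71.28 = 15,308.64
EOQ = √15,308.64 ≈ 123.73

124 bags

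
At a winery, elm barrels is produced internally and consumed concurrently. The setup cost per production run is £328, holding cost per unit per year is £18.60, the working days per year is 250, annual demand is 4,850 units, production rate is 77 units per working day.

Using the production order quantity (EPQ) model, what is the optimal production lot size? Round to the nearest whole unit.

Daily demand d = 4,850/250 = 19.400; p = 77; 1 − d/p = 0.74805
EPQ = √(2DS / (H(1 − d/p)))
    = √(2 × 4,850 × 328 / (18.6 × 0.74805)) ≈ 478.19

478 units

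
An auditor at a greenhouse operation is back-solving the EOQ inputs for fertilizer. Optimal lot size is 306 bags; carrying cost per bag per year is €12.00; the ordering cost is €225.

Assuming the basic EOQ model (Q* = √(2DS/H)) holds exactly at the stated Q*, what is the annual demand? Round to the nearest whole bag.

Since Q* = (2DS/H)^½, squaring gives Q*²·H = 2DS.
D = Q²H / (2S) = 306² × 12 / (2 × 225) = 2,496.96

2,497 bags per year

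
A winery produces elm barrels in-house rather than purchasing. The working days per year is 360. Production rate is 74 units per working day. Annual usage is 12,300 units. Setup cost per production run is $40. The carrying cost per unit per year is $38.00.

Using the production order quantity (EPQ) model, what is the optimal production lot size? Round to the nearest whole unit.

Daily demand d = 12,300/360 = 34.167; p = 74; 1 − d/p = 0.53829
EPQ = √(2DS / (H(1 − d/p)))
    = √(2 × 12,300 × 40 / (38 × 0.53829)) ≈ 219.33

219 units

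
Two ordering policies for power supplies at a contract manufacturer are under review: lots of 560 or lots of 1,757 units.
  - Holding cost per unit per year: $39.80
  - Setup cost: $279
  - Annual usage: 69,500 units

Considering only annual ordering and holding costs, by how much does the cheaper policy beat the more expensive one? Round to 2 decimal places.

$230.55

Annual cost at Q: ordering D·S/Q plus holding Q·H/2.
TC(560) = (69,500/560)×279 + (560/2)×39.8 = $45,769.89
TC(1,757) = (69,500/1,757)×279 + (1,757/2)×39.8 = $46,000.44
|ΔTC| = |$45,769.89 − $46,000.44| = $230.55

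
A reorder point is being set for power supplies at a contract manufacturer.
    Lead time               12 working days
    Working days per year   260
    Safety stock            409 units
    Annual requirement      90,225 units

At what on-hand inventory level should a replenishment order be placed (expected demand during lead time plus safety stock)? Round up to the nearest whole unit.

Daily demand d = 90,225 / 260 = 347.019 units/day
Demand during lead time = 347.019 × 12 = 4,164.23
Reorder point = 4,164.23 + 409 = 4,573.23 → round up

4,574 units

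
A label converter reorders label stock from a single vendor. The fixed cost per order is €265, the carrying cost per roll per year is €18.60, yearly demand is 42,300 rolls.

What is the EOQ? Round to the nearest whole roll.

1,098 rolls

Q* = √(2·D·S / H) = √(2·42,300·265 / 18.6) = √1,205,322.6 ≈ 1,097.87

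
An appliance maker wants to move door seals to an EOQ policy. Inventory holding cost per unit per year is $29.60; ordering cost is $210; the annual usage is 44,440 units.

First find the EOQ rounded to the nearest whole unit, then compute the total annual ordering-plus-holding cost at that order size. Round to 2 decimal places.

EOQ = √(2DS/H) = √(2 × 44,440 × 210 / 29.6)
    = √(630,567.57) ≈ 794.08 → Q = 794 units
Orders/yr = 44,440/794 = 55.970; ordering cost = 55.970 × $210 = $11,753.65
Average inventory = 794/2 = 397; holding cost = 397 × $29.6 = $11,751.20
Total = $11,753.65 + $11,751.20 = $23,504.85

$23,504.85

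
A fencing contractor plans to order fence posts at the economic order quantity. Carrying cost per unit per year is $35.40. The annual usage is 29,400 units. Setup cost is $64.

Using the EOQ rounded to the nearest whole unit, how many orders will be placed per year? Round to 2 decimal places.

Q* = √(2·D·S / H) = √(2·29,400·64 / 35.4) = √106,305.1 ≈ 326.04 → Q = 326
N = D/Q = 29,400/326 ≈ 90.184 orders/yr

90.18 orders per year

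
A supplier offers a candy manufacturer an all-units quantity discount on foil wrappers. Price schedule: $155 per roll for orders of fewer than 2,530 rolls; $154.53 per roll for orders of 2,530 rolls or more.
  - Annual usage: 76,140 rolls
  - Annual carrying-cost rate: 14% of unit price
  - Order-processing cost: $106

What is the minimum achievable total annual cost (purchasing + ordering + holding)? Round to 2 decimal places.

$11,796,471.52

H₁ = 14%×$155 = $21.7000;  H₂ = 14%×$154.53 = $21.6342
EOQ₁ = √(2×76,140×106/21.7000) = 862.47  (< 2,530, feasible at tier 1)
EOQ₂ = √(2×76,140×106/21.6342) = 863.78  (< 2,530 → use Q = 2,530 at tier-2 price)
TC(tier 1 (EOQ₁), Q≈862.5) = $11,820,415.62
TC(tier 2, Q≈2,530.0) = $11,796,471.52
Minimum at tier 2: $11,796,471.52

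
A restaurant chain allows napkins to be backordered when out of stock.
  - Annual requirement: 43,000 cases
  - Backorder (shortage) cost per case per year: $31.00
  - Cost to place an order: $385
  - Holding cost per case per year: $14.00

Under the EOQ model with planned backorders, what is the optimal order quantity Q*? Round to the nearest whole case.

1,853 cases

Q* = √(2DS/H) · √((H + b)/b)
   = √(2 × 43,000 × 385 / 14) · √((14 + 31) / 31)
   = 1,537.856 × 1.2048 ≈ 1,852.85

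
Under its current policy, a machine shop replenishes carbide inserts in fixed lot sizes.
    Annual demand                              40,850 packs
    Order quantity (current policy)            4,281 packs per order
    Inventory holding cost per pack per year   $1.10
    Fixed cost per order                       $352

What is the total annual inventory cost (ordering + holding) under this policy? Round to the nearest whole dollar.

Orders/yr = 40,850/4,281 = 9.542; ordering cost = 9.542 × $352 = $3,358.84
Average inventory = 4,281/2 = 2140.5; holding cost = 2140.5 × $1.1 = $2,354.55
Total = $3,358.84 + $2,354.55 = $5,713.39

$5,713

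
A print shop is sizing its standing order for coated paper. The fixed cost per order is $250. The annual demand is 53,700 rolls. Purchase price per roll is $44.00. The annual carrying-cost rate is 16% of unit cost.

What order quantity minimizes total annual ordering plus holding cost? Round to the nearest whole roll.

Holding cost per roll per year: H = 16% × $44 = $7.0400
EOQ = √(2DS/H) = √(2 × 53,700 × 250 / 7.04)
    = √(3,813,920.45) ≈ 1,952.93

1,953 rolls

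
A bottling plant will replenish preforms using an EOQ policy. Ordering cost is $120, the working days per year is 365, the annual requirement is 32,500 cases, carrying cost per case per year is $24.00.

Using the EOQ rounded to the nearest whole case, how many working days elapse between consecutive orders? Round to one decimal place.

Optimal lot size Q* = (2 × 32,500 × $120 / $24)^½ ≈ 570.09 → Q = 570 cases
Cycle time = (working days × Q)/D = (365 × 570) / 32,500 = 6.402 days

6.4 days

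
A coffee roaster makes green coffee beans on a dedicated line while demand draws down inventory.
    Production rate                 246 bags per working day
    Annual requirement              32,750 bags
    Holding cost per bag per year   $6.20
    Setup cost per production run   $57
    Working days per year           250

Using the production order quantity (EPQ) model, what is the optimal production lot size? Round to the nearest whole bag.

Daily demand d = 32,750/250 = 131.000; p = 246; 1 − d/p = 0.46748
EPQ = √(2DS / (H(1 − d/p)))
    = √(2 × 32,750 × 57 / (6.2 × 0.46748)) ≈ 1,134.96

1,135 bags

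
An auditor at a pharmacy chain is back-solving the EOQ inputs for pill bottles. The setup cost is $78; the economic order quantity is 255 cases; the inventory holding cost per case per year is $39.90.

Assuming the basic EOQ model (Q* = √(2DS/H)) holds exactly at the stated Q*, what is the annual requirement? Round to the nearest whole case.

EOQ relation: Q² = 2DS/H, so rearrange for the unknown.
D = Q²H / (2S) = 255² × 39.9 / (2 × 78) = 16,631.39

16,631 cases per year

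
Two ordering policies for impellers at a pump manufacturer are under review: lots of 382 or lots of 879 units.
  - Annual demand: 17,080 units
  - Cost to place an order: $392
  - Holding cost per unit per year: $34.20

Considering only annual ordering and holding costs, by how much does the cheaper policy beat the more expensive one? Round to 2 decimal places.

For each Q, cost = (D/Q)·S + (Q/2)·H.
TC(382) = (17,080/382)×392 + (382/2)×34.2 = $24,059.32
TC(879) = (17,080/879)×392 + (879/2)×34.2 = $22,647.92
Lots of 879 are cheaper by $1,411.40.

$1,411.40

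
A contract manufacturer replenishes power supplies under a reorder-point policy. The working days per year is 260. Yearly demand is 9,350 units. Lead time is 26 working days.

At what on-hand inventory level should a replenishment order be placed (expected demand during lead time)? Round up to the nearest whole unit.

935 units

Daily demand d = 9,350 / 260 = 35.962 units/day
Demand during lead time = 35.962 × 26 = 935.00
Reorder point = 935.00 → round up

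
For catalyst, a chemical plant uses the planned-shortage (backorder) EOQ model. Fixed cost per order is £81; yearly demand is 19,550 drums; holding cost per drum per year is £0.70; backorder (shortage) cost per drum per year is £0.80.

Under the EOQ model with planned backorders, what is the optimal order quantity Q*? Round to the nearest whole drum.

Basic EOQ = √(2·19,550·81/0.7) = 2,127.070
Backorder adjustment √((H+b)/b) = √((0.7+0.8)/0.8) = 1.3693
Q* = 2,127.070 × 1.3693 ≈ 2,912.61

2,913 drums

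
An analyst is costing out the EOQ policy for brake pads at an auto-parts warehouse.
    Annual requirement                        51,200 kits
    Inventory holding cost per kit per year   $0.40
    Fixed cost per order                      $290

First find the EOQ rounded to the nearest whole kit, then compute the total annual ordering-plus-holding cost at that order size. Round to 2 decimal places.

$3,446.51

Optimal lot size Q* = (2 × 51,200 × $290 / $0.4)^½ ≈ 8,616.26 → Q = 8,616 kits
Orders/yr = 51,200/8,616 = 5.942; ordering cost = 5.942 × $290 = $1,723.31
Average inventory = 8,616/2 = 4308; holding cost = 4308 × $0.4 = $1,723.20
Total = $1,723.31 + $1,723.20 = $3,446.51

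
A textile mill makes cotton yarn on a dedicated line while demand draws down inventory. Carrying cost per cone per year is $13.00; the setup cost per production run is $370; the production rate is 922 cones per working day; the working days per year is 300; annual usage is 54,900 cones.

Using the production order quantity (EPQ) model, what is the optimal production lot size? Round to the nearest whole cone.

1,975 cones

Daily demand d = 54,900/300 = 183.000; p = 922; 1 − d/p = 0.80152
EPQ = √(2DS / (H(1 − d/p)))
    = √(2 × 54,900 × 370 / (13 × 0.80152)) ≈ 1,974.57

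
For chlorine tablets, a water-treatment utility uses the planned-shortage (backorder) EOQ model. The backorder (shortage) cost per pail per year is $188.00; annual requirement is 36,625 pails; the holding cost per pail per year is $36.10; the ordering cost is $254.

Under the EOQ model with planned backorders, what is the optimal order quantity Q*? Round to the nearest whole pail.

784 pails

Q* = √(2DS/H) · √((H + b)/b)
   = √(2 × 36,625 × 254 / 36.1) · √((36.1 + 188) / 188)
   = 717.905 × 1.0918 ≈ 783.81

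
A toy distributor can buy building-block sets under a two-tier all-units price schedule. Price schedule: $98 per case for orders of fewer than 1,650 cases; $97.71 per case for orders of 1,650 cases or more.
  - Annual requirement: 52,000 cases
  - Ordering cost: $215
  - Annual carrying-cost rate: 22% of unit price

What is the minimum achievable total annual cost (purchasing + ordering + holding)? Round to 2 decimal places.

H₁ = 22%×$98 = $21.5600;  H₂ = 22%×$97.71 = $21.4962
EOQ₁ = √(2×52,000×215/21.5600) = 1,018.38  (< 1,650, feasible at tier 1)
EOQ₂ = √(2×52,000×215/21.4962) = 1,019.89  (< 1,650 → use Q = 1,650 at tier-2 price)
TC(tier 1 (EOQ₁), Q≈1,018.4) = $5,117,956.36
TC(tier 2, Q≈1,650.0) = $5,105,430.12
Minimum at tier 2: $5,105,430.12

$5,105,430.12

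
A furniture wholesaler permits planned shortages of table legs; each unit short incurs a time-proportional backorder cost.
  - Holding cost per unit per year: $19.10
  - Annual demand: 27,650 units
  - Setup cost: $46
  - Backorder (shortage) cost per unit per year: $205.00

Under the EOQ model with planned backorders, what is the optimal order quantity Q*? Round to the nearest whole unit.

382 units

Basic EOQ = √(2·27,650·46/19.1) = 364.943
Backorder adjustment √((H+b)/b) = √((19.1+205)/205) = 1.0455
Q* = 364.943 × 1.0455 ≈ 381.57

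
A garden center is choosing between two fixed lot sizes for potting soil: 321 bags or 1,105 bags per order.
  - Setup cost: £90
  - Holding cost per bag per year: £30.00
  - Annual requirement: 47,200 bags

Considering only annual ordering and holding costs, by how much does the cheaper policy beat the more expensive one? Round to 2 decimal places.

Annual cost at Q: ordering D·S/Q plus holding Q·H/2.
TC(321) = (47,200/321)×90 + (321/2)×30 = £18,048.64
TC(1,105) = (47,200/1,105)×90 + (1,105/2)×30 = £20,419.34
|ΔTC| = |£18,048.64 − £20,419.34| = £2,370.70

£2,370.70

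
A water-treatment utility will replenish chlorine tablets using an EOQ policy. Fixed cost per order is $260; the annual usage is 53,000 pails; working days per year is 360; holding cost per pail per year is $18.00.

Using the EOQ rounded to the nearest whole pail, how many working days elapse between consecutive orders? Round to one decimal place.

8.4 days

Q* = √(2·D·S / H) = √(2·53,000·260 / 18) = √1,531,111.1 ≈ 1,237.38 → Q = 1,237 pails
Days between orders = 360 / (D/Q) = 360 / 42.846 ≈ 8.402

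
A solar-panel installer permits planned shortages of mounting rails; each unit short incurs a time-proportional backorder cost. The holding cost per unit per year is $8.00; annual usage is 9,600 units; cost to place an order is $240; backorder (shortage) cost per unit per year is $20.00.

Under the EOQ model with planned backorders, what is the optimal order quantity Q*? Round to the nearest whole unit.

898 units

Q* = √(2DS/H) · √((H + b)/b)
   = √(2 × 9,600 × 240 / 8) · √((8 + 20) / 20)
   = 758.947 × 1.1832 ≈ 898.00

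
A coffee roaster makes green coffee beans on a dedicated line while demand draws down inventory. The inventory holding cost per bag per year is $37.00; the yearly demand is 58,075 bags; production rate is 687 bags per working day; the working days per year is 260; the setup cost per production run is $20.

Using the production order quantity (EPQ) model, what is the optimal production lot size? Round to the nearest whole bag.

Daily demand d = 58,075/260 = 223.365; p = 687; 1 − d/p = 0.67487
EPQ = √(2DS / (H(1 − d/p)))
    = √(2 × 58,075 × 20 / (37 × 0.67487)) ≈ 305.01

305 bags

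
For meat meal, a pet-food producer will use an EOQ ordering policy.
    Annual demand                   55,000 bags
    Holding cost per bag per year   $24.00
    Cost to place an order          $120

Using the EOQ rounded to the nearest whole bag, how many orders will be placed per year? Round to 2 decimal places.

2DS/H = 2·55,000·120/24 = 550,000.00
EOQ = √550,000.00 ≈ 741.62 → Q = 742
N = D/Q = 55,000/742 ≈ 74.124 orders/yr

74.12 orders per year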